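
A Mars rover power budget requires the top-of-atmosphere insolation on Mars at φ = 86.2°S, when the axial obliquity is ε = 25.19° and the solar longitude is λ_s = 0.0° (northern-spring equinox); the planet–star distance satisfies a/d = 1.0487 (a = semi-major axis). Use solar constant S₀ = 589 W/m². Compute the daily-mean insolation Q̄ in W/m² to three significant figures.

Solar declination: sin δ = sin ε · sin λ_s = sin 25.19° × sin 0.0° = 0.00000, so δ = +0.000°.
cos H₀ = −tan(-86.2°) tan(+0.000°) = 0.0000, H₀ = 1.5708 rad.
Bracket: H₀ sin φ sin δ + cos φ cos δ sin H₀ = 1.5708×-0.99780×0.00000 + 0.06627×1.00000×1.00000 = -0.000000 + 0.066270 = 0.066270.
Inverse-square distance factor (a/d)² = 1.0487² = 1.099772.
Q̄ = (S₀/π) × 1.099772 × [bracket] = (589/π) × 1.099772 × 0.066270 = 13.66 W/m².

Q̄ ≈ 13.7 W/m²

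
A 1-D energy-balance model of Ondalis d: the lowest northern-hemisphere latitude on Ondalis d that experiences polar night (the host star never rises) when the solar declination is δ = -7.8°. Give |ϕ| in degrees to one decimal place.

|ϕ| = 82.2°

Polar night requires cos h₀ = −tan ϕ tan δ ≥ 1, i.e. tan ϕ tan δ ≤ −1.
The boundary is |tan ϕ| · |tan δ| = 1, so |ϕ| = 90° − |δ| = 90° − 7.8° = 82.2° in the northern hemisphere.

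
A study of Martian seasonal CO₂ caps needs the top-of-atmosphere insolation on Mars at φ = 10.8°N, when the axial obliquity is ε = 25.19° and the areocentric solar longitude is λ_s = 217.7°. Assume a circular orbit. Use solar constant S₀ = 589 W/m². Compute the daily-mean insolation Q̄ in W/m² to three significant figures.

sin δ = sin 25.19° × sin 217.7° = -0.26028, so δ = -15.087°.
cos H₀ = −tan(+10.8°) tan(-15.087°) = 0.0514, H₀ = 1.5194 rad.
Bracket: H₀ sin φ sin δ + cos φ cos δ sin H₀ = 1.5194×0.18738×-0.26028 + 0.98229×0.96553×0.99868 = -0.074103 + 0.947179 = 0.873076.
Q̄ = (S₀/π) × [bracket] = (589/π) × 0.873076 = 163.7 W/m².

Q̄ ≈ 164 W/m²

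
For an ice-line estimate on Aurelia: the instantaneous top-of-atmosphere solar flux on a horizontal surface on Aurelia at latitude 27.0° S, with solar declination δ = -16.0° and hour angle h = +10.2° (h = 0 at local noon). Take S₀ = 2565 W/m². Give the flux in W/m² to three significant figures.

cos θ_z = sin φ sin δ + cos φ cos δ cos h = 0.125137 + 0.842954 = 0.968091.
Flux = S₀ · cos θ_z = 2565 × 0.968091 = 2483 W/m².

2.48e+03 W/m²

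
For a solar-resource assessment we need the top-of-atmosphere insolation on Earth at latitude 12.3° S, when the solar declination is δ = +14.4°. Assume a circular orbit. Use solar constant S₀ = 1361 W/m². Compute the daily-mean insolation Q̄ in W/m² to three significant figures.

cos H₀ = −tan(-12.3°) tan(+14.400°) = 0.0560, H₀ = 1.5148 rad.
Bracket: H₀ sin φ sin δ + cos φ cos δ sin H₀ = 1.5148×-0.21303×0.24869 + 0.97705×0.96858×0.99843 = -0.080252 + 0.944865 = 0.864613.
Q̄ = (S₀/π) × [bracket] = (1361/π) × 0.864613 = 374.6 W/m².

Q̄ ≈ 375 W/m²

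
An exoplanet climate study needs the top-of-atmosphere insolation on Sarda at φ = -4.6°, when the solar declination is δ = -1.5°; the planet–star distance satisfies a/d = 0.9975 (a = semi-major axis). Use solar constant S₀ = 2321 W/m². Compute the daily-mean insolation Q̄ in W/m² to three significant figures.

Q̄ ≈ 735 W/m²

cos H₀ = −tan(-4.6°) tan(-1.500°) = -0.0021, H₀ = 1.5729 rad.
Bracket: H₀ sin φ sin δ + cos φ cos δ sin H₀ = 1.5729×-0.08020×-0.02618 + 0.99678×0.99966×1.00000 = 0.003303 + 0.996441 = 0.999744.
Inverse-square distance factor (a/d)² = 0.9975² = 0.995006.
Q̄ = (S₀/π) × 0.995006 × [bracket] = (2321/π) × 0.995006 × 0.999744 = 734.9 W/m².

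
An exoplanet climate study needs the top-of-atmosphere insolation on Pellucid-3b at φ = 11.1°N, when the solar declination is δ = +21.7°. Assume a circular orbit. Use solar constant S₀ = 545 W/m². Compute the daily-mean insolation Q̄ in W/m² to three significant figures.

cos H₀ = −tan(+11.1°) tan(+21.700°) = -0.0781, H₀ = 1.6490 rad.
Bracket: H₀ sin φ sin δ + cos φ cos δ sin H₀ = 1.6490×0.19252×0.36975 + 0.98129×0.92913×0.99695 = 0.117383 + 0.908965 = 1.026348.
Q̄ = (S₀/π) × [bracket] = (545/π) × 1.026348 = 178.0 W/m².

Q̄ ≈ 178 W/m²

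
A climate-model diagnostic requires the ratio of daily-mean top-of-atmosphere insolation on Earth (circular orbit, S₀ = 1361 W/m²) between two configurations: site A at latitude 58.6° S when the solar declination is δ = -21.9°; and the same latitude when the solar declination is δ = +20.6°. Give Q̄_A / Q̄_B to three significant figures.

Q̄_A / Q̄_B ≈ 9.78

— Configuration A (φ=-58.6°):
cos H₀ = −tan(-58.6°) tan(-21.900°) = -0.6586, H₀ = 2.2897 rad.
Bracket: H₀ sin φ sin δ + cos φ cos δ sin H₀ = 2.2897×-0.85355×-0.37299 + 0.52101×0.92784×0.75251 = 0.728962 + 0.363774 = 1.092736.
Q̄ = (S₀/π) × [bracket] = (1361/π) × 1.092736 = 473.39 W/m².
— Configuration B (φ=-58.6°):
cos H₀ = −tan(-58.6°) tan(+20.600°) = 0.6158, H₀ = 0.9074 rad.
Bracket: H₀ sin φ sin δ + cos φ cos δ sin H₀ = 0.9074×-0.85355×0.35184 + 0.52101×0.93606×0.78792 = -0.272504 + 0.384266 = 0.111762.
Q̄ = (S₀/π) × [bracket] = (1361/π) × 0.111762 = 48.418 W/m².
Ratio Q̄_A / Q̄_B = 473.39 / 48.418 = 9.777.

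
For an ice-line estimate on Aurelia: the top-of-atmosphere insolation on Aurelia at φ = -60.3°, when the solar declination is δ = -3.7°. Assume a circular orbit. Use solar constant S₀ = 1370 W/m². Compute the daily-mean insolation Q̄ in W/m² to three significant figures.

cos H₀ = −tan(-60.3°) tan(-3.700°) = -0.1134, H₀ = 1.6844 rad.
Bracket: H₀ sin φ sin δ + cos φ cos δ sin H₀ = 1.6844×-0.86863×-0.06453 + 0.49546×0.99792×0.99355 = 0.094415 + 0.491240 = 0.585655.
Q̄ = (S₀/π) × [bracket] = (1370/π) × 0.585655 = 255.4 W/m².

Q̄ ≈ 255 W/m²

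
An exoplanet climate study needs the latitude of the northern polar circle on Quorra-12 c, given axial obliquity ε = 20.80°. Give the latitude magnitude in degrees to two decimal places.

The polar circle is the lowest latitude that experiences at least one full rotation of continuous daylight at the northern-summer solstice; it lies at |φ| = 90° − ε = 90° − 20.80° = 69.20°.

69.20°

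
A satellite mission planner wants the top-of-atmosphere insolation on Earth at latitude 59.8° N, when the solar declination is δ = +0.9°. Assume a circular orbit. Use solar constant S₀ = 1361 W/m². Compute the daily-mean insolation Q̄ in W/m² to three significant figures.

Q̄ ≈ 227 W/m²

cos H₀ = −tan(+59.8°) tan(+0.900°) = -0.0270, H₀ = 1.5978 rad.
Bracket: H₀ sin φ sin δ + cos φ cos δ sin H₀ = 1.5978×0.86427×0.01571 + 0.50302×0.99988×0.99964 = 0.021694 + 0.502779 = 0.524473.
Q̄ = (S₀/π) × [bracket] = (1361/π) × 0.524473 = 227.2 W/m².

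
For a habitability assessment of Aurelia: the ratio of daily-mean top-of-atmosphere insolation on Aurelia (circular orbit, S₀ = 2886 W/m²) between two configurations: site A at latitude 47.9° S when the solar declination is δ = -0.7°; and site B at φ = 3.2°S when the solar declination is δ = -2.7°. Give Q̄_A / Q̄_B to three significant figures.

— Configuration A (φ=-47.9°):
cos H₀ = −tan(-47.9°) tan(-0.700°) = -0.0135, H₀ = 1.5843 rad.
Bracket: H₀ sin φ sin δ + cos φ cos δ sin H₀ = 1.5843×-0.74198×-0.01222 + 0.67043×0.99993×0.99991 = 0.014365 + 0.670323 = 0.684688.
Q̄ = (S₀/π) × [bracket] = (2886/π) × 0.684688 = 628.98 W/m².
— Configuration B (φ=-3.2°):
cos H₀ = −tan(-3.2°) tan(-2.700°) = -0.0026, H₀ = 1.5734 rad.
Bracket: H₀ sin φ sin δ + cos φ cos δ sin H₀ = 1.5734×-0.05582×-0.04711 + 0.99844×0.99889×1.00000 = 0.004138 + 0.997332 = 1.001470.
Q̄ = (S₀/π) × [bracket] = (2886/π) × 1.001470 = 919.99 W/m².
Ratio Q̄_A / Q̄_B = 628.98 / 919.99 = 0.6837.

Q̄_A / Q̄_B ≈ 0.684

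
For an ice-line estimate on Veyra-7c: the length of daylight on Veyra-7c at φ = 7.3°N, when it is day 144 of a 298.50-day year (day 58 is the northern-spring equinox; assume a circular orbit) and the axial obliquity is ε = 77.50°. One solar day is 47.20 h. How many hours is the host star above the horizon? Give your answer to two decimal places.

29.51 h

Solar longitude: λ_s = 360° × (144 − 58)/298.50 = 103.719°.
sin δ = sin 77.50° × sin 103.719° = 0.94844, so δ = +71.522°.
cos H₀ = −tan φ · tan δ = −tan(+7.3°) × tan(+71.522°) = -0.3833, so H₀ = 1.9642 rad = 112.54°.
Daylight = 2H₀/(2π) × 47.20 h = (1.9642/π) × 47.20 = 29.51 h.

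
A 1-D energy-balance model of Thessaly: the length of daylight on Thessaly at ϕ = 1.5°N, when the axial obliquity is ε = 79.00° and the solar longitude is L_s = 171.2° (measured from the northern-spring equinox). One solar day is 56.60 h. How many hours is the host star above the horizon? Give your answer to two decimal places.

28.37 h

Solar declination: sin δ = sin ε · sin L_s = sin 79.00° × sin 171.2° = 0.15018, so δ = +8.637°.
cos h₀ = −tan ϕ · tan δ = −tan(+1.5°) × tan(+8.637°) = -0.0040, so h₀ = 1.5748 rad = 90.23°.
Daylight = 2h₀/(2π) × 56.60 h = (1.5748/π) × 56.60 = 28.37 h.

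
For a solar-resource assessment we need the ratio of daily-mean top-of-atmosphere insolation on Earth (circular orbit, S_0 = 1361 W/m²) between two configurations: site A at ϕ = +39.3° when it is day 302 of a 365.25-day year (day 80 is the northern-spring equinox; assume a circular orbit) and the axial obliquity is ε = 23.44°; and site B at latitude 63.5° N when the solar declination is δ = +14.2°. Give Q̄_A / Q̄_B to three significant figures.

Q̄_A / Q̄_B ≈ 0.621

— Configuration A (ϕ=+39.3°):
Solar longitude: L_s = 360° × (302 − 80)/365.25 = 218.809°.
sin δ = sin 23.44° × sin 218.809° = -0.24930, so δ = -14.436°.
cos h₀ = −tan(+39.3°) tan(-14.436°) = 0.2107, h₀ = 1.3585 rad.
Bracket: h₀ sin ϕ sin δ + cos ϕ cos δ sin h₀ = 1.3585×0.63338×-0.24930 + 0.77384×0.96843×0.97755 = -0.214509 + 0.732586 = 0.518077.
Q̄ = (S_0/π) × [bracket] = (1361/π) × 0.518077 = 224.44 W/m².
— Configuration B (ϕ=+63.5°):
cos h₀ = −tan(+63.5°) tan(+14.200°) = -0.5075, h₀ = 2.1031 rad.
Bracket: h₀ sin ϕ sin δ + cos ϕ cos δ sin h₀ = 2.1031×0.89493×0.24531 + 0.44620×0.96945×0.86164 = 0.461705 + 0.372718 = 0.834423.
Q̄ = (S_0/π) × [bracket] = (1361/π) × 0.834423 = 361.49 W/m².
Ratio Q̄_A / Q̄_B = 224.44 / 361.49 = 0.6209.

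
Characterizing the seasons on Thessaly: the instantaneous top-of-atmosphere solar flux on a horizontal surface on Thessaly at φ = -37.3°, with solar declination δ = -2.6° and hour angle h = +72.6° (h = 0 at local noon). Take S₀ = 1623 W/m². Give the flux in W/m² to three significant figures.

430 W/m²

cos θ_z = sin φ sin δ + cos φ cos δ cos h = 0.027489 + 0.237634 = 0.265123.
Flux = S₀ · cos θ_z = 1623 × 0.265123 = 430.3 W/m².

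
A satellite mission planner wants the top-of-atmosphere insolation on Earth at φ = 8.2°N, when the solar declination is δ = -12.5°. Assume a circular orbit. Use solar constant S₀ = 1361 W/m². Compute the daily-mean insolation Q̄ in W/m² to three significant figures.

Q̄ ≈ 398 W/m²

cos H₀ = −tan(+8.2°) tan(-12.500°) = 0.0319, H₀ = 1.5388 rad.
Bracket: H₀ sin φ sin δ + cos φ cos δ sin H₀ = 1.5388×0.14263×-0.21644 + 0.98978×0.97630×0.99949 = -0.047504 + 0.965829 = 0.918325.
Q̄ = (S₀/π) × [bracket] = (1361/π) × 0.918325 = 397.8 W/m².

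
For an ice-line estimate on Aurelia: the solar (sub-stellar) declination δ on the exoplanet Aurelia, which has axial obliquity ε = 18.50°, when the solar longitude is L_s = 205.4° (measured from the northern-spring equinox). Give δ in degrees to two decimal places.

sin δ = sin ε · sin L_s = sin 18.50° × sin 205.4° = -0.136103.
δ = arcsin(-0.136103) = -7.82°.

δ = -7.82°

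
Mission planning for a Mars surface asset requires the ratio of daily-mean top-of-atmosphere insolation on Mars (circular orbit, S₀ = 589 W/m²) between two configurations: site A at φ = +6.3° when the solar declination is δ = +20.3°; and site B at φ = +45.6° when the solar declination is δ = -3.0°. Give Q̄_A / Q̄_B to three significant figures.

— Configuration A (φ=+6.3°):
cos H₀ = −tan(+6.3°) tan(+20.300°) = -0.0408, H₀ = 1.6116 rad.
Bracket: H₀ sin φ sin δ + cos φ cos δ sin H₀ = 1.6116×0.10973×0.34694 + 0.99396×0.93789×0.99917 = 0.061353 + 0.931451 = 0.992804.
Q̄ = (S₀/π) × [bracket] = (589/π) × 0.992804 = 186.14 W/m².
— Configuration B (φ=+45.6°):
cos H₀ = −tan(+45.6°) tan(-3.000°) = 0.0535, H₀ = 1.5173 rad.
Bracket: H₀ sin φ sin δ + cos φ cos δ sin H₀ = 1.5173×0.71447×-0.05234 + 0.69966×0.99863×0.99857 = -0.056740 + 0.697702 = 0.640962.
Q̄ = (S₀/π) × [bracket] = (589/π) × 0.640962 = 120.17 W/m².
Ratio Q̄_A / Q̄_B = 186.14 / 120.17 = 1.549.

Q̄_A / Q̄_B ≈ 1.55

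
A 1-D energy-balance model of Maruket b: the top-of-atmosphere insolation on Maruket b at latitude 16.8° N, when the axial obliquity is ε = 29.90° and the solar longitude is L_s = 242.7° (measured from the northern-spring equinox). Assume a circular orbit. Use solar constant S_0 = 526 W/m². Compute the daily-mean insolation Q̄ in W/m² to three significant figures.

Solar declination: sin δ = sin ε · sin L_s = sin 29.90° × sin 242.7° = -0.44296, so δ = -26.293°.
cos h₀ = −tan(+16.8°) tan(-26.293°) = 0.1492, h₀ = 1.4211 rad.
Bracket: h₀ sin ϕ sin δ + cos ϕ cos δ sin h₀ = 1.4211×0.28903×-0.44296 + 0.95732×0.89654×0.98881 = -0.181942 + 0.848672 = 0.666730.
Q̄ = (S_0/π) × [bracket] = (526/π) × 0.666730 = 111.6 W/m².

Q̄ ≈ 112 W/m²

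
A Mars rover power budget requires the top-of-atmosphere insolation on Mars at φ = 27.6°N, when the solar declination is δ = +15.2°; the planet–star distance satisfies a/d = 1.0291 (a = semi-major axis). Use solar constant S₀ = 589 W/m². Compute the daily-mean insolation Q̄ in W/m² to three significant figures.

cos H₀ = −tan(+27.6°) tan(+15.200°) = -0.1420, H₀ = 1.7133 rad.
Bracket: H₀ sin φ sin δ + cos φ cos δ sin H₀ = 1.7133×0.46330×0.26219 + 0.88620×0.96502×0.98986 = 0.208119 + 0.846529 = 1.054648.
Inverse-square distance factor (a/d)² = 1.0291² = 1.059047.
Q̄ = (S₀/π) × 1.059047 × [bracket] = (589/π) × 1.059047 × 1.054648 = 209.4 W/m².

Q̄ ≈ 209 W/m²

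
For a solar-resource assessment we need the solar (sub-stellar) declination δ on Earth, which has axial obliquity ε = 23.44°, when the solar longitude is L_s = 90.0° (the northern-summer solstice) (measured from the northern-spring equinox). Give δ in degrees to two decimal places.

sin δ = sin ε · sin L_s = sin 23.44° × sin 90.0° = 0.397789.
δ = arcsin(0.397789) = +23.44°.

δ = +23.44°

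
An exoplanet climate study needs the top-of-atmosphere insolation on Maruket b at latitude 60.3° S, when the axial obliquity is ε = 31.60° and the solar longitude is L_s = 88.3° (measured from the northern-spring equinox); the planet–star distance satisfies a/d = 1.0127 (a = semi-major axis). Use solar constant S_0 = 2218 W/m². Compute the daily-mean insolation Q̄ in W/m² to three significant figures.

Q̄ ≈ 0.00 W/m²

Solar declination: sin δ = sin ε · sin L_s = sin 31.60° × sin 88.3° = 0.52376, so δ = +31.584°.
cos h₀ = −tan(-60.3°) tan(+31.584°) = 1.0779 ≥ 1 ⇒ polar night, h₀ = 0 and Q̄ = 0.
Inverse-square distance factor (a/d)² = 1.0127² = 1.025561.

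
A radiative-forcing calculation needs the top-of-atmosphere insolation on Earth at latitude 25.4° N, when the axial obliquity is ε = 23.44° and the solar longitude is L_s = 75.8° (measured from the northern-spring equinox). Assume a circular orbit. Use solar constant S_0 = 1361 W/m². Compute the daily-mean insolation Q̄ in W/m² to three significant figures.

Q̄ ≈ 481 W/m²

Solar declination: sin δ = sin ε · sin L_s = sin 23.44° × sin 75.8° = 0.38563, so δ = +22.683°.
cos h₀ = −tan(+25.4°) tan(+22.683°) = -0.1985, h₀ = 1.7706 rad.
Bracket: h₀ sin ϕ sin δ + cos ϕ cos δ sin h₀ = 1.7706×0.42894×0.38563 + 0.90334×0.92265×0.98011 = 0.292879 + 0.816889 = 1.109768.
Q̄ = (S_0/π) × [bracket] = (1361/π) × 1.109768 = 480.8 W/m².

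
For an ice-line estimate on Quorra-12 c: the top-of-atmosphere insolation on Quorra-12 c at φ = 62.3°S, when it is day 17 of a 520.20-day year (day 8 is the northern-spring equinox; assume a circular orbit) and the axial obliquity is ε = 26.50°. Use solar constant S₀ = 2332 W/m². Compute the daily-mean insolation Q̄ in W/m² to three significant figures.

Solar longitude: λ_s = 360° × (17 − 8)/520.20 = 6.228°.
sin δ = sin 26.50° × sin 6.228° = 0.04841, so δ = +2.775°.
cos H₀ = −tan(-62.3°) tan(+2.775°) = 0.0923, H₀ = 1.4784 rad.
Bracket: H₀ sin φ sin δ + cos φ cos δ sin H₀ = 1.4784×-0.88539×0.04841 + 0.46484×0.99883×0.99573 = -0.063367 + 0.462314 = 0.398947.
Q̄ = (S₀/π) × [bracket] = (2332/π) × 0.398947 = 296.1 W/m².

Q̄ ≈ 296 W/m²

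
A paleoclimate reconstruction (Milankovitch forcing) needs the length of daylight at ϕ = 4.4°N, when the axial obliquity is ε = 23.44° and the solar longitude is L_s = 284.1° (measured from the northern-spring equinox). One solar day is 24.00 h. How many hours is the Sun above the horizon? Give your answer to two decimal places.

11.75 h

Solar declination: sin δ = sin ε · sin L_s = sin 23.44° × sin 284.1° = -0.38580, so δ = -22.694°.
cos h₀ = −tan ϕ · tan δ = −tan(+4.4°) × tan(-22.694°) = 0.0322, so h₀ = 1.5386 rad = 88.16°.
Daylight = 2h₀/(2π) × 24.00 h = (1.5386/π) × 24.00 = 11.75 h.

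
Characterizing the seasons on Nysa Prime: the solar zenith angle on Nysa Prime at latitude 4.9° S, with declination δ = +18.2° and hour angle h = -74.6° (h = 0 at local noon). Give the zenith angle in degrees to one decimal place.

θ_z = 77.0°

cos θ_z = sin φ sin δ + cos φ cos δ cos h = -0.026679 + 0.251349 = 0.224670.
θ_z = arccos(0.224670) = 77.0°.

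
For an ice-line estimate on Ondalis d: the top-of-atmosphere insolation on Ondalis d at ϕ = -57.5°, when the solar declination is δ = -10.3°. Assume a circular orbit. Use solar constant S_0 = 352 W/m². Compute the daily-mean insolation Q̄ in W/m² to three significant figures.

Q̄ ≈ 88.2 W/m²

cos h₀ = −tan(-57.5°) tan(-10.300°) = -0.2853, h₀ = 1.8601 rad.
Bracket: h₀ sin ϕ sin δ + cos ϕ cos δ sin h₀ = 1.8601×-0.84339×-0.17880 + 0.53730×0.98389×0.95845 = 0.280500 + 0.506679 = 0.787179.
Q̄ = (S_0/π) × [bracket] = (352/π) × 0.787179 = 88.20 W/m².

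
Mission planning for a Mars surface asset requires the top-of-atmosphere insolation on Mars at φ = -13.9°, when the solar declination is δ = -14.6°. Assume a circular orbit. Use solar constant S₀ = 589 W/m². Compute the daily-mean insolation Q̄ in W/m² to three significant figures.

Q̄ ≈ 194 W/m²

cos H₀ = −tan(-13.9°) tan(-14.600°) = -0.0645, H₀ = 1.6353 rad.
Bracket: H₀ sin φ sin δ + cos φ cos δ sin H₀ = 1.6353×-0.24023×-0.25207 + 0.97072×0.96771×0.99792 = 0.099025 + 0.937422 = 1.036447.
Q̄ = (S₀/π) × [bracket] = (589/π) × 1.036447 = 194.3 W/m².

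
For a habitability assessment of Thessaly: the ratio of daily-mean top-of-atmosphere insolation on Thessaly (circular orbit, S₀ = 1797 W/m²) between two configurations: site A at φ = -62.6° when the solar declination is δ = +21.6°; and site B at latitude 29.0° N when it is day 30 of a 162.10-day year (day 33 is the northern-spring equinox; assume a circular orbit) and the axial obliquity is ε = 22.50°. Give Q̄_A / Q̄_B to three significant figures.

Q̄_A / Q̄_B ≈ 0.0558

— Configuration A (φ=-62.6°):
cos H₀ = −tan(-62.6°) tan(+21.600°) = 0.7638, H₀ = 0.7016 rad.
Bracket: H₀ sin φ sin δ + cos φ cos δ sin H₀ = 0.7016×-0.88782×0.36812 + 0.46020×0.92978×0.64543 = -0.229300 + 0.276170 = 0.046870.
Q̄ = (S₀/π) × [bracket] = (1797/π) × 0.046870 = 26.810 W/m².
— Configuration B (φ=+29.0°):
Solar longitude: λ_s = 360° × (30 − 33)/162.10 = -6.663°, i.e. -6.663° + 360° = 353.337°.
sin δ = sin 22.50° × sin 353.337° = -0.04440, so δ = -2.545°.
cos H₀ = −tan(+29.0°) tan(-2.545°) = 0.0246, H₀ = 1.5462 rad.
Bracket: H₀ sin φ sin δ + cos φ cos δ sin H₀ = 1.5462×0.48481×-0.04440 + 0.87462×0.99901×0.99970 = -0.033283 + 0.873492 = 0.840209.
Q̄ = (S₀/π) × [bracket] = (1797/π) × 0.840209 = 480.60 W/m².
Ratio Q̄_A / Q̄_B = 26.810 / 480.60 = 0.05578.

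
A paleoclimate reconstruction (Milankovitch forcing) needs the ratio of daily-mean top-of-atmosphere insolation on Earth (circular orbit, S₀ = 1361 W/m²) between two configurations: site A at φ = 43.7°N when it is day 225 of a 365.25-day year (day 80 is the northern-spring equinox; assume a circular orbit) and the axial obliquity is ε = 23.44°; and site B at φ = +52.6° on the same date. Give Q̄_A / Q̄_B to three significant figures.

— Configuration A (φ=+43.7°):
Solar longitude: λ_s = 360° × (225 − 80)/365.25 = 142.916°.
sin δ = sin 23.44° × sin 142.916° = 0.23986, so δ = +13.878°.
cos H₀ = −tan(+43.7°) tan(+13.878°) = -0.2361, H₀ = 1.8092 rad.
Bracket: H₀ sin φ sin δ + cos φ cos δ sin H₀ = 1.8092×0.69088×0.23986 + 0.72297×0.97081×0.97173 = 0.299811 + 0.682025 = 0.981836.
Q̄ = (S₀/π) × [bracket] = (1361/π) × 0.981836 = 425.35 W/m².
— Configuration B (φ=+52.6°):
cos H₀ = −tan(+52.6°) tan(+13.878°) = -0.3232, H₀ = 1.8999 rad.
Bracket: H₀ sin φ sin δ + cos φ cos δ sin H₀ = 1.8999×0.79441×0.23986 + 0.60738×0.97081×0.94634 = 0.362021 + 0.558010 = 0.920031.
Q̄ = (S₀/π) × [bracket] = (1361/π) × 0.920031 = 398.58 W/m².
Ratio Q̄_A / Q̄_B = 425.35 / 398.58 = 1.067.

Q̄_A / Q̄_B ≈ 1.07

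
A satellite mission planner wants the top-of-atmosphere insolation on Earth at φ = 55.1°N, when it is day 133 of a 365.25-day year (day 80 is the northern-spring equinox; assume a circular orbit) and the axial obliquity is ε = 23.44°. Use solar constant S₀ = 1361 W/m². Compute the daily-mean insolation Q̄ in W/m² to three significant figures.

Solar longitude: λ_s = 360° × (133 − 80)/365.25 = 52.238°.
sin δ = sin 23.44° × sin 52.238° = 0.31448, so δ = +18.329°.
cos H₀ = −tan(+55.1°) tan(+18.329°) = -0.4749, H₀ = 2.0656 rad.
Bracket: H₀ sin φ sin δ + cos φ cos δ sin H₀ = 2.0656×0.82015×0.31448 + 0.57215×0.94927×0.88005 = 0.532761 + 0.477977 = 1.010738.
Q̄ = (S₀/π) × [bracket] = (1361/π) × 1.010738 = 437.9 W/m².

Q̄ ≈ 438 W/m²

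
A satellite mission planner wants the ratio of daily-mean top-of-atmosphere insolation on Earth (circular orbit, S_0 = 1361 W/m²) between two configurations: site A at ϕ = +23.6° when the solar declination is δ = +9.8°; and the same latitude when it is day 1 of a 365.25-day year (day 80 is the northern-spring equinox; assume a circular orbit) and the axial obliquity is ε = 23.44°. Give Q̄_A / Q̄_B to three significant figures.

Q̄_A / Q̄_B ≈ 1.65

— Configuration A (ϕ=+23.6°):
cos h₀ = −tan(+23.6°) tan(+9.800°) = -0.0755, h₀ = 1.6463 rad.
Bracket: h₀ sin ϕ sin δ + cos ϕ cos δ sin h₀ = 1.6463×0.40035×0.17021 + 0.91636×0.98541×0.99715 = 0.112185 + 0.900417 = 1.012602.
Q̄ = (S_0/π) × [bracket] = (1361/π) × 1.012602 = 438.68 W/m².
— Configuration B (ϕ=+23.6°):
Solar longitude: L_s = 360° × (1 − 80)/365.25 = -77.864°, i.e. -77.864° + 360° = 282.136°.
sin δ = sin 23.44° × sin 282.136° = -0.38890, so δ = -22.886°.
cos h₀ = −tan(+23.6°) tan(-22.886°) = 0.1844, h₀ = 1.3853 rad.
Bracket: h₀ sin ϕ sin δ + cos ϕ cos δ sin h₀ = 1.3853×0.40035×-0.38890 + 0.91636×0.92128×0.98285 = -0.215686 + 0.829746 = 0.614060.
Q̄ = (S_0/π) × [bracket] = (1361/π) × 0.614060 = 266.02 W/m².
Ratio Q̄_A / Q̄_B = 438.68 / 266.02 = 1.649.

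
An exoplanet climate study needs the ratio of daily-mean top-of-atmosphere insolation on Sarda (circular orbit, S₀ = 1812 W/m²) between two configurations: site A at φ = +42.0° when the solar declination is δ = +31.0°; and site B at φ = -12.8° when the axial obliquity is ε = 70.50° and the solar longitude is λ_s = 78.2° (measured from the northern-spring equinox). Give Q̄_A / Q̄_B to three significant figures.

Q̄_A / Q̄_B ≈ 11.4

— Configuration A (φ=+42.0°):
cos H₀ = −tan(+42.0°) tan(+31.000°) = -0.5410, H₀ = 2.1424 rad.
Bracket: H₀ sin φ sin δ + cos φ cos δ sin H₀ = 2.1424×0.66913×0.51504 + 0.74314×0.85717×0.84101 = 0.738333 + 0.535721 = 1.274054.
Q̄ = (S₀/π) × [bracket] = (1812/π) × 1.274054 = 734.85 W/m².
— Configuration B (φ=-12.8°):
Solar declination: sin δ = sin ε · sin λ_s = sin 70.50° × sin 78.2° = 0.92272, so δ = +67.327°.
cos H₀ = −tan(-12.8°) tan(+67.327°) = 0.5439, H₀ = 0.9958 rad.
Bracket: H₀ sin φ sin δ + cos φ cos δ sin H₀ = 0.9958×-0.22155×0.92272 + 0.97515×0.38547×0.83918 = -0.203570 + 0.315440 = 0.111870.
Q̄ = (S₀/π) × [bracket] = (1812/π) × 0.111870 = 64.524 W/m².
Ratio Q̄_A / Q̄_B = 734.85 / 64.524 = 11.39.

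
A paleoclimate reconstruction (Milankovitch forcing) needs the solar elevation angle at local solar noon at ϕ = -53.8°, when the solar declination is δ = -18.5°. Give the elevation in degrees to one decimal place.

At local noon the hour angle is zero, so the zenith angle equals |ϕ − δ| = |-53.8° − (-18.500°)| = 35.300°.
Elevation = 90° − 35.300° = 54.7°.

54.7°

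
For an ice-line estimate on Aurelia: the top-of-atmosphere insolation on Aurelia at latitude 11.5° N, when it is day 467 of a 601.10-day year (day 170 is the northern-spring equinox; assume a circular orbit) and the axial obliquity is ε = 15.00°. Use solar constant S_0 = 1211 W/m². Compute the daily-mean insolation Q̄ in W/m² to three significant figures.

Solar longitude: L_s = 360° × (467 − 170)/601.10 = 177.874°.
sin δ = sin 15.00° × sin 177.874° = 0.00960, so δ = +0.550°.
cos h₀ = −tan(+11.5°) tan(+0.550°) = -0.0020, h₀ = 1.5727 rad.
Bracket: h₀ sin ϕ sin δ + cos ϕ cos δ sin h₀ = 1.5727×0.19937×0.00960 + 0.97992×0.99995×1.00000 = 0.003010 + 0.979871 = 0.982881.
Q̄ = (S_0/π) × [bracket] = (1211/π) × 0.982881 = 378.9 W/m².

Q̄ ≈ 379 W/m²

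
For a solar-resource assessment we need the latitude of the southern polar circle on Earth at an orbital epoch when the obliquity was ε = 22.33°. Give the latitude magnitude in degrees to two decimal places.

The polar circle is the lowest latitude that experiences at least one full rotation of continuous darkness at the northern-summer solstice; it lies at |φ| = 90° − ε = 90° − 22.33° = 67.67°.

67.67°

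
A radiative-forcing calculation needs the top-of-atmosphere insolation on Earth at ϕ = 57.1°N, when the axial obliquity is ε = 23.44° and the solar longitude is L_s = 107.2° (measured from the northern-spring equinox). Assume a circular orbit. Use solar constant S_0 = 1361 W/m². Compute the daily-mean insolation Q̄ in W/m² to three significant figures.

Solar declination: sin δ = sin ε · sin L_s = sin 23.44° × sin 107.2° = 0.38000, so δ = +22.334°.
cos h₀ = −tan(+57.1°) tan(+22.334°) = -0.6350, h₀ = 2.2588 rad.
Bracket: h₀ sin ϕ sin δ + cos ϕ cos δ sin h₀ = 2.2588×0.83962×0.38000 + 0.54317×0.92499×0.77249 = 0.720683 + 0.388120 = 1.108803.
Q̄ = (S_0/π) × [bracket] = (1361/π) × 1.108803 = 480.4 W/m².

Q̄ ≈ 480 W/m²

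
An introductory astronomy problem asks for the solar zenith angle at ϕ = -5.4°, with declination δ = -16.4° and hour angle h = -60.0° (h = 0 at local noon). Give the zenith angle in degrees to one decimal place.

θ_z = 59.7°

cos θ_z = sin ϕ sin δ + cos ϕ cos δ cos h = 0.026571 + 0.477528 = 0.504099.
θ_z = arccos(0.504099) = 59.7°.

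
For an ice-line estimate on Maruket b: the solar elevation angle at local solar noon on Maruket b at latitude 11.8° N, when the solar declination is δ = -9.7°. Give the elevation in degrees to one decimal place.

68.5°

At local noon the hour angle is zero, so the zenith angle equals |ϕ − δ| = |+11.8° − (-9.700°)| = 21.500°.
Elevation = 90° − 21.500° = 68.5°.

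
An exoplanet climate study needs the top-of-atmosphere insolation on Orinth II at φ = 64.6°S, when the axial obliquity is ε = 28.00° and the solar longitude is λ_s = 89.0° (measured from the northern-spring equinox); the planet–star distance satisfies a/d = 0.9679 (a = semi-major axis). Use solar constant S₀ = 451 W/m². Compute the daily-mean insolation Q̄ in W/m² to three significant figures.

Q̄ ≈ 0.00 W/m²

Solar declination: sin δ = sin ε · sin λ_s = sin 28.00° × sin 89.0° = 0.46940, so δ = +27.995°.
cos H₀ = −tan(-64.6°) tan(+27.995°) = 1.1196 ≥ 1 ⇒ polar night, H₀ = 0 and Q̄ = 0.
Inverse-square distance factor (a/d)² = 0.9679² = 0.936830.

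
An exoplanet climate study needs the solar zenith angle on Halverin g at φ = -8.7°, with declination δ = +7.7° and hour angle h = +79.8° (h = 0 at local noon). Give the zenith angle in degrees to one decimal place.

θ_z = 81.2°

cos θ_z = sin φ sin δ + cos φ cos δ cos h = -0.020267 + 0.173469 = 0.153202.
θ_z = arccos(0.153202) = 81.2°.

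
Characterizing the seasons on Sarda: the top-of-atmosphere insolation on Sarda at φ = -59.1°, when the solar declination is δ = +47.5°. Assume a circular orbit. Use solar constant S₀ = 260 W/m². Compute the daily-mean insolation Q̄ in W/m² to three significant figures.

cos H₀ = −tan(-59.1°) tan(+47.500°) = 1.8234 ≥ 1 ⇒ polar night, H₀ = 0 and Q̄ = 0.

Q̄ ≈ 0.00 W/m²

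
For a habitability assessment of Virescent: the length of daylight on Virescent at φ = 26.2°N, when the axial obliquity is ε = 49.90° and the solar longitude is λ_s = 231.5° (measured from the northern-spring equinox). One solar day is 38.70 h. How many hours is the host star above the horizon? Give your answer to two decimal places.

Solar declination: sin δ = sin ε · sin λ_s = sin 49.90° × sin 231.5° = -0.59863, so δ = -36.772°.
cos H₀ = −tan φ · tan δ = −tan(+26.2°) × tan(-36.772°) = 0.3677, so H₀ = 1.1942 rad = 68.42°.
Daylight = 2H₀/(2π) × 38.70 h = (1.1942/π) × 38.70 = 14.71 h.

14.71 h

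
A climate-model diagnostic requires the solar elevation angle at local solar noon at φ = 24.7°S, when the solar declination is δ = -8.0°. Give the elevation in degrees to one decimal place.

73.3°

At local noon the hour angle is zero, so the zenith angle equals |φ − δ| = |-24.7° − (-8.000°)| = 16.700°.
Elevation = 90° − 16.700° = 73.3°.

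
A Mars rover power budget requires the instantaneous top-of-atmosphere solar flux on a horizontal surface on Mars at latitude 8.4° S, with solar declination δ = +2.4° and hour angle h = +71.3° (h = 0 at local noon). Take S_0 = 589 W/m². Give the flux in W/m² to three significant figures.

183 W/m²

cos θ_z = sin ϕ sin δ + cos ϕ cos δ cos h = -0.006117 + 0.316895 = 0.310778.
Flux = S_0 · cos θ_z = 589 × 0.310778 = 183.0 W/m².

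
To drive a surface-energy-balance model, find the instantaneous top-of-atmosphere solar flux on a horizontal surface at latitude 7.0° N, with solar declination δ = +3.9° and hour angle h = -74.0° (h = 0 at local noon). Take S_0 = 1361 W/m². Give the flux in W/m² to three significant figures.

cos θ_z = sin ϕ sin δ + cos ϕ cos δ cos h = 0.008289 + 0.272949 = 0.281238.
Flux = S_0 · cos θ_z = 1361 × 0.281238 = 382.8 W/m².

383 W/m²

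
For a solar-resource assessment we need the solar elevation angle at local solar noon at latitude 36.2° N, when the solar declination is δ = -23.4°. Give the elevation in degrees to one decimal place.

At local noon the hour angle is zero, so the zenith angle equals |ϕ − δ| = |+36.2° − (-23.400°)| = 59.600°.
Elevation = 90° − 59.600° = 30.4°.

30.4°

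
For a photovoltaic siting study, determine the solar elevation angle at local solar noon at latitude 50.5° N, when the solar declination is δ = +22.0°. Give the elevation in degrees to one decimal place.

61.5°

At local noon the hour angle is zero, so the zenith angle equals |φ − δ| = |+50.5° − (+22.000°)| = 28.500°.
Elevation = 90° − 28.500° = 61.5°.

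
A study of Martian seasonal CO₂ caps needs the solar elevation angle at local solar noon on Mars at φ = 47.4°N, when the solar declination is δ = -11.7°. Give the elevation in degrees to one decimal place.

At local noon the hour angle is zero, so the zenith angle equals |φ − δ| = |+47.4° − (-11.700°)| = 59.100°.
Elevation = 90° − 59.100° = 30.9°.

30.9°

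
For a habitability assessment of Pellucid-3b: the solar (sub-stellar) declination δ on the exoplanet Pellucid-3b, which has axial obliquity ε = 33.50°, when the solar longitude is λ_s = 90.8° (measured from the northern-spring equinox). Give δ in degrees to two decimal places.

sin δ = sin ε · sin λ_s = sin 33.50° × sin 90.8° = 0.551883.
δ = arcsin(0.551883) = +33.50°.

δ = +33.50°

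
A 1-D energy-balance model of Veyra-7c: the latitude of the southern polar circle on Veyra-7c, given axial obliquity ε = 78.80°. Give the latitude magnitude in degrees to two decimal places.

11.20°

The polar circle is the lowest latitude that experiences at least one full rotation of continuous darkness at the northern-summer solstice; it lies at |φ| = 90° − ε = 90° − 78.80° = 11.20°.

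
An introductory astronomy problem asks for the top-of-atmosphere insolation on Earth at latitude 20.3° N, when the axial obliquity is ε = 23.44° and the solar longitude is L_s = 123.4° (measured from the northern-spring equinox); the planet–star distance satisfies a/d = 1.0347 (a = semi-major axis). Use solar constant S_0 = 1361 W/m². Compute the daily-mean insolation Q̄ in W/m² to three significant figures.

Solar declination: sin δ = sin ε · sin L_s = sin 23.44° × sin 123.4° = 0.33209, so δ = +19.396°.
cos h₀ = −tan(+20.3°) tan(+19.396°) = -0.1302, h₀ = 1.7014 rad.
Bracket: h₀ sin ϕ sin δ + cos ϕ cos δ sin h₀ = 1.7014×0.34694×0.33209 + 0.93789×0.94325×0.99148 = 0.196027 + 0.877127 = 1.073154.
Inverse-square distance factor (a/d)² = 1.0347² = 1.070604.
Q̄ = (S_0/π) × 1.070604 × [bracket] = (1361/π) × 1.070604 × 1.073154 = 497.7 W/m².

Q̄ ≈ 498 W/m²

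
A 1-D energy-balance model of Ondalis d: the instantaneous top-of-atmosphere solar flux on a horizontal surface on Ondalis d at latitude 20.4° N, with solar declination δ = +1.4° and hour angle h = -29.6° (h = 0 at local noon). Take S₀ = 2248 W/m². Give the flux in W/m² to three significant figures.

cos θ_z = sin φ sin δ + cos φ cos δ cos h = 0.008516 + 0.814719 = 0.823235.
Flux = S₀ · cos θ_z = 2248 × 0.823235 = 1851 W/m².

1.85e+03 W/m²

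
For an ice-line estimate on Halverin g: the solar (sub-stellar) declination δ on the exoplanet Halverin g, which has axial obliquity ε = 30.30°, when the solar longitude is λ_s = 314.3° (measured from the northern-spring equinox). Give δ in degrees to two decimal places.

δ = -21.17°

sin δ = sin ε · sin λ_s = sin 30.30° × sin 314.3° = -0.361087.
δ = arcsin(-0.361087) = -21.17°.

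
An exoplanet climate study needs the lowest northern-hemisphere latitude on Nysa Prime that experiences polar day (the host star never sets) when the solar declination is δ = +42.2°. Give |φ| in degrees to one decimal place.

|φ| = 47.8°

Polar day requires cos H₀ = −tan φ tan δ ≤ −1, i.e. tan φ tan δ ≥ 1.
The boundary is |tan φ| · |tan δ| = 1, so |φ| = 90° − |δ| = 90° − 42.2° = 47.8° in the northern hemisphere.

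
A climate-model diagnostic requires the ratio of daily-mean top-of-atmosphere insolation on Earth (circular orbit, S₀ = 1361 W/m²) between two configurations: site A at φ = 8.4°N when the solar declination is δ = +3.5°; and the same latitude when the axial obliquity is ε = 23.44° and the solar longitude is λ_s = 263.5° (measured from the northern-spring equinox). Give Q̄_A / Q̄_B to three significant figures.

Q̄_A / Q̄_B ≈ 1.22

— Configuration A (φ=+8.4°):
cos H₀ = −tan(+8.4°) tan(+3.500°) = -0.0090, H₀ = 1.5798 rad.
Bracket: H₀ sin φ sin δ + cos φ cos δ sin H₀ = 1.5798×0.14608×0.06105 + 0.98927×0.99813×0.99996 = 0.014089 + 0.987381 = 1.001470.
Q̄ = (S₀/π) × [bracket] = (1361/π) × 1.001470 = 433.86 W/m².
— Configuration B (φ=+8.4°):
Solar declination: sin δ = sin ε · sin λ_s = sin 23.44° × sin 263.5° = -0.39523, so δ = -23.280°.
cos H₀ = −tan(+8.4°) tan(-23.280°) = 0.0635, H₀ = 1.5072 rad.
Bracket: H₀ sin φ sin δ + cos φ cos δ sin H₀ = 1.5072×0.14608×-0.39523 + 0.98927×0.91858×0.99798 = -0.087018 + 0.906888 = 0.819870.
Q̄ = (S₀/π) × [bracket] = (1361/π) × 0.819870 = 355.18 W/m².
Ratio Q̄_A / Q̄_B = 433.86 / 355.18 = 1.222.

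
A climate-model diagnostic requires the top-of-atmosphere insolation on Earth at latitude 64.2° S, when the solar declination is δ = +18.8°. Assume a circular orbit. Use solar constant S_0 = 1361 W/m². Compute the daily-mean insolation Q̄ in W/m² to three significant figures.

Q̄ ≈ 27.5 W/m²

cos h₀ = −tan(-64.2°) tan(+18.800°) = 0.7042, h₀ = 0.7895 rad.
Bracket: h₀ sin ϕ sin δ + cos ϕ cos δ sin h₀ = 0.7895×-0.90032×0.32227 + 0.43523×0.94665×0.70999 = -0.229070 + 0.292523 = 0.063453.
Q̄ = (S_0/π) × [bracket] = (1361/π) × 0.063453 = 27.49 W/m².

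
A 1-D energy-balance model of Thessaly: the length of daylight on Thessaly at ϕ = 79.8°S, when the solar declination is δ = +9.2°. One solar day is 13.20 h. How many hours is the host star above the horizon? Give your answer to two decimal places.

1.89 h

cos h₀ = −tan ϕ · tan δ = −tan(-79.8°) × tan(+9.200°) = 0.9002, so h₀ = 0.4507 rad = 25.82°.
Daylight = 2h₀/(2π) × 13.20 h = (0.4507/π) × 13.20 = 1.89 h.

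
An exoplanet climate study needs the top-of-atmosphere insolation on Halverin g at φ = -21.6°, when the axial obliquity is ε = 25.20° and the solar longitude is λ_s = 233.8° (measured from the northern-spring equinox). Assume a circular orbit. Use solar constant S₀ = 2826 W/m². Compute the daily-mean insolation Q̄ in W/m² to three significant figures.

Solar declination: sin δ = sin ε · sin λ_s = sin 25.20° × sin 233.8° = -0.34359, so δ = -20.096°.
cos H₀ = −tan(-21.6°) tan(-20.096°) = -0.1449, H₀ = 1.7162 rad.
Bracket: H₀ sin φ sin δ + cos φ cos δ sin H₀ = 1.7162×-0.36812×-0.34359 + 0.92978×0.93912×0.98945 = 0.217069 + 0.863963 = 1.081032.
Q̄ = (S₀/π) × [bracket] = (2826/π) × 1.081032 = 972.4 W/m².

Q̄ ≈ 972 W/m²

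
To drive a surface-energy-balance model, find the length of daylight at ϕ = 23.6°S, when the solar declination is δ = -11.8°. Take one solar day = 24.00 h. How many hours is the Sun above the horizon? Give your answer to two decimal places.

12.70 h

cos h₀ = −tan ϕ · tan δ = −tan(-23.6°) × tan(-11.800°) = -0.0913, so h₀ = 1.6622 rad = 95.24°.
Daylight = 2h₀/(2π) × 24.00 h = (1.6622/π) × 24.00 = 12.70 h.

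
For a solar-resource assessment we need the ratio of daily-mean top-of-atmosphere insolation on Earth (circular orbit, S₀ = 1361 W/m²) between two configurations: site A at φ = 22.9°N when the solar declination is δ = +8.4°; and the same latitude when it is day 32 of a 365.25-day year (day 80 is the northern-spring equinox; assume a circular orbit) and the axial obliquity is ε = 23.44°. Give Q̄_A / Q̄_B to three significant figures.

— Configuration A (φ=+22.9°):
cos H₀ = −tan(+22.9°) tan(+8.400°) = -0.0624, H₀ = 1.6332 rad.
Bracket: H₀ sin φ sin δ + cos φ cos δ sin H₀ = 1.6332×0.38912×0.14608 + 0.92119×0.98927×0.99805 = 0.092835 + 0.909529 = 1.002364.
Q̄ = (S₀/π) × [bracket] = (1361/π) × 1.002364 = 434.24 W/m².
— Configuration B (φ=+22.9°):
Solar longitude: λ_s = 360° × (32 − 80)/365.25 = -47.310°, i.e. -47.310° + 360° = 312.690°.
sin δ = sin 23.44° × sin 312.690° = -0.29239, so δ = -17.001°.
cos H₀ = −tan(+22.9°) tan(-17.001°) = 0.1292, H₀ = 1.4413 rad.
Bracket: H₀ sin φ sin δ + cos φ cos δ sin H₀ = 1.4413×0.38912×-0.29239 + 0.92119×0.95630×0.99162 = -0.163984 + 0.873552 = 0.709568.
Q̄ = (S₀/π) × [bracket] = (1361/π) × 0.709568 = 307.40 W/m².
Ratio Q̄_A / Q̄_B = 434.24 / 307.40 = 1.413.

Q̄_A / Q̄_B ≈ 1.41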